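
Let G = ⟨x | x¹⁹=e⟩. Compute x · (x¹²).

Compute x · (x¹²) by multiplying left to right and reducing via the relations at each step:
  x · x¹² = x¹³

Answer: x¹³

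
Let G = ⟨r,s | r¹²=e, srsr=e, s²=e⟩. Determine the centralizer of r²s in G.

⟨r²s⟩ ⊆ C_G(r²s) since powers of r²s commute with r²s; so |C_G(r²s)| ≥ |⟨r²s⟩| = 2.
By orbit–stabilizer, |C_G(r²s)| = |G| / |conj. class of r²s| = 24 / 6 = 4.
The 4 elements commuting with r²s are {e, r⁶, r²s, r⁸s}.

Answer: {e, r⁶, r²s, r⁸s}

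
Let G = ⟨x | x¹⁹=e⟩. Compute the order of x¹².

Compute successive powers until reaching e:
  (x¹²)¹ = x¹², (x¹²)² = x⁵, (x¹²)³ = x¹⁷, (x¹²)⁴ = x¹⁰, (x¹²)⁵ = x³, (x¹²)⁶ = x¹⁵, (x¹²)⁷ = x⁸, (x¹²)⁸ = x, (x¹²)⁹ = x¹³, (x¹²)¹⁰ = x⁶, (x¹²)¹¹ = x¹⁸, (x¹²)¹² = x¹¹, (x¹²)¹³ = x⁴, (x¹²)¹⁴ = x¹⁶, (x¹²)¹⁵ = x⁹, (x¹²)¹⁶ = x², (x¹²)¹⁷ = x¹⁴, (x¹²)¹⁸ = x⁷, (x¹²)¹⁹ = e.
The smallest positive k with (x¹²)ᵏ = e is 19.

Answer: 19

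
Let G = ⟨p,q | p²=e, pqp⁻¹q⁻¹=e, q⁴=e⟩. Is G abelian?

Each pair of generators commutes: p·q = pq = q·p. Since the generators pairwise commute, every element of G commutes with every other, so G is abelian.

Answer: Yes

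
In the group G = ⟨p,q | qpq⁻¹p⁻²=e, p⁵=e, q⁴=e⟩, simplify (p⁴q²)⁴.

Compute successive powers of (p⁴q²), reducing at each step:
  (p⁴q²)²: (p⁴q²) · p⁴ = q²;   (q²) · q² = e
  (p⁴q²)³: e · p⁴ = p⁴;   (p⁴) · q² = p⁴q²
  (p⁴q²)⁴: (p⁴q²) · p⁴ = q²;   (q²) · q² = e

Answer: e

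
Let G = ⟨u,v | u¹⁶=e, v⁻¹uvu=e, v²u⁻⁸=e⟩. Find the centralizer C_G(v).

⟨v⟩ ⊆ C_G(v) since powers of v commute with v; so |C_G(v)| ≥ |⟨v⟩| = 4.
By orbit–stabilizer, |C_G(v)| = |G| / |conj. class of v| = 32 / 8 = 4.
The 4 elements commuting with v are {e, u⁸, v, v⁻¹}.

Answer: {e, u⁸, v, v⁻¹}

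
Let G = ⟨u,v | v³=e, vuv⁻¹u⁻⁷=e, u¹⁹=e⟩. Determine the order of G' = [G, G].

G' = [G, G] is generated by all commutators. The generator-pair commutators are: [u, v] = u¹³.
The subgroup they normally generate is {e, u, u², u³, u⁴, u⁵, u⁶, u⁷, u⁸, u⁹, u¹⁰, u¹¹, u¹², u¹³, u¹⁴, u¹⁵, u¹⁶, u¹⁷, u¹⁸}, of order 19.
Check: |G/G'| = 57/19 = 3 is the order of the abelianisation.

Answer: 19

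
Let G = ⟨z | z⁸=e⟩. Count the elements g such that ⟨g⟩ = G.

G is cyclic of order 8. An element generates G iff its order is 8, and a cyclic group of order 8 has exactly φ(8) = 4 such elements.

Answer: 4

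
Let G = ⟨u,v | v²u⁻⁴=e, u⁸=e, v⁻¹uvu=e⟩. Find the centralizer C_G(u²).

⟨u²⟩ ⊆ C_G(u²) since powers of u² commute with u²; so |C_G(u²)| ≥ |⟨u²⟩| = 4.
By orbit–stabilizer, |C_G(u²)| = |G| / |conj. class of u²| = 16 / 2 = 8.
The 8 elements commuting with u² are {e, u, u², u³, u⁴, u⁵, u⁶, u⁷}.

Answer: {e, u, u², u³, u⁴, u⁵, u⁶, u⁷}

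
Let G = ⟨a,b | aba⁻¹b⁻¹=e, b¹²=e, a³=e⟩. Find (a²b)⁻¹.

The order of (a²b) is 12 (smallest k with (a²b)ᵏ = e), so (a²b)⁻¹ = (a²b)¹¹ = ab¹¹.
Check: (a²b) · (ab¹¹) → (a²b) · a = b;   b · b¹¹ = e, giving e as required.

Answer: ab¹¹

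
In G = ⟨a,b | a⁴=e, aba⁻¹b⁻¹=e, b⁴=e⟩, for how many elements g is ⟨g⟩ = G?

⟨g⟩ = G would require ord(g) = |G| = 16, but the maximum element order in G is 4 < 16. So G is not cyclic and no single element generates it: the count is 0.

Answer: 0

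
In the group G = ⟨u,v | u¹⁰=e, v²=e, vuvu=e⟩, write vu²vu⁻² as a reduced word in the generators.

Multiply left to right, reducing at each step:
  v · u² = u⁸v
  (u⁸v) · v = u⁸
  (u⁸) · u⁻² = u⁶

Answer: u⁶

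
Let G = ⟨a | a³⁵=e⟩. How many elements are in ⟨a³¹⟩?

|⟨a³¹⟩| equals the order of a³¹. Compute successive powers until reaching e:
  (a³¹)¹ = a³¹, (a³¹)² = a²⁷, (a³¹)³ = a²³, (a³¹)⁴ = a¹⁹, (a³¹)⁵ = a¹⁵, (a³¹)⁶ = a¹¹, (a³¹)⁷ = a⁷, (a³¹)⁸ = a³, (a³¹)⁹ = a³⁴, (a³¹)¹⁰ = a³⁰, (a³¹)¹¹ = a²⁶, (a³¹)¹² = a²², (a³¹)¹³ = a¹⁸, (a³¹)¹⁴ = a¹⁴, (a³¹)¹⁵ = a¹⁰, (a³¹)¹⁶ = a⁶, (a³¹)¹⁷ = a², (a³¹)¹⁸ = a³³, (a³¹)¹⁹ = a²⁹, (a³¹)²⁰ = a²⁵, (a³¹)²¹ = a²¹, (a³¹)²² = a¹⁷, (a³¹)²³ = a¹³, (a³¹)²⁴ = a⁹, (a³¹)²⁵ = a⁵, (a³¹)²⁶ = a, (a³¹)²⁷ = a³², (a³¹)²⁸ = a²⁸, (a³¹)²⁹ = a²⁴, (a³¹)³⁰ = a²⁰, (a³¹)³¹ = a¹⁶, (a³¹)³² = a¹², (a³¹)³³ = a⁸, (a³¹)³⁴ = a⁴, (a³¹)³⁵ = e.
The smallest positive k with (a³¹)ᵏ = e is 35, so |⟨a³¹⟩| = 35.

Answer: 35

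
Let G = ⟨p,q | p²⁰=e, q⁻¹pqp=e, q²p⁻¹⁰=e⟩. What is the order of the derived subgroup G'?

G' = [G, G] is generated by all commutators. The generator-pair commutators are: [p, q] = p².
The subgroup they normally generate is {e, p², p⁴, p⁶, p⁸, p¹⁰, p¹², p¹⁴, p¹⁶, p¹⁸}, of order 10.
Check: |G/G'| = 40/10 = 4 is the order of the abelianisation.

Answer: 10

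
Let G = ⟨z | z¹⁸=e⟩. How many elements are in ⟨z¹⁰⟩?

|⟨z¹⁰⟩| equals the order of z¹⁰. Compute successive powers until reaching e:
  (z¹⁰)¹ = z¹⁰, (z¹⁰)² = z², (z¹⁰)³ = z¹², (z¹⁰)⁴ = z⁴, (z¹⁰)⁵ = z¹⁴, (z¹⁰)⁶ = z⁶, (z¹⁰)⁷ = z¹⁶, (z¹⁰)⁸ = z⁸, (z¹⁰)⁹ = e.
The smallest positive k with (z¹⁰)ᵏ = e is 9, so |⟨z¹⁰⟩| = 9.

Answer: 9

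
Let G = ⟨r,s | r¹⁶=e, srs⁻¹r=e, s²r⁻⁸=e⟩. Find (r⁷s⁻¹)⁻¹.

The order of (r⁷s⁻¹) is 4 (smallest k with (r⁷s⁻¹)ᵏ = e), so (r⁷s⁻¹)⁻¹ = (r⁷s⁻¹)³ = r⁷s.
Check: (r⁷s⁻¹) · (r⁷s) → (r⁷s⁻¹) · r⁷ = s⁻¹;   (s⁻¹) · s = e, giving e as required.

Answer: r⁷s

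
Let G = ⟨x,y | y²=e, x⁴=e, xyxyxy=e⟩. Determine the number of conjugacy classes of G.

The conjugacy classes (representative and size) are:
  [e] (size 1), [x³] (size 6), [x²yx²y] (size 3), [xyx³] (size 6), [yx³] (size 8).
Class equation: 1 + 6 + 3 + 6 + 8 = 24 = |G|. So G has 5 conjugacy classes.

Answer: 5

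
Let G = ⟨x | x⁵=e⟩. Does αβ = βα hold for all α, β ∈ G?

G has a single generator, so G is cyclic and hence abelian.

Answer: Yes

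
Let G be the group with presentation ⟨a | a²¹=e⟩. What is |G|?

G is generated by a single element, so G is cyclic. The relator gives a²¹ = e and no smaller power is forced to be e, so the 21 powers {a, e, a², a³, a⁴, a⁵, a⁶, a⁷, a⁸, a⁹, a²⁰, a¹², a¹³, a¹¹, a¹⁰, a¹⁴, a¹⁵, a¹⁶, a¹⁷, a¹⁸, a¹⁹} are distinct. Hence |G| = 21.

Answer: 21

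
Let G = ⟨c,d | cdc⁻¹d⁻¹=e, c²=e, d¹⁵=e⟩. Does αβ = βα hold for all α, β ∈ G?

Each pair of generators commutes: c·d = cd = d·c. Since the generators pairwise commute, every element of G commutes with every other, so G is abelian.

Answer: Yes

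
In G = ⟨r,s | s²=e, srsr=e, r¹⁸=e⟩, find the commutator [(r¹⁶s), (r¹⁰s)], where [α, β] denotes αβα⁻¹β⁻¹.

[(r¹⁶s), (r¹⁰s)] = (r¹⁶s)·(r¹⁰s)·(r¹⁶s)⁻¹·(r¹⁰s)⁻¹.
  (r¹⁶s) · (r¹⁰s) = r⁶
  (r⁶) · (r¹⁶s) = r⁴s
  (r⁴s) · (r¹⁰s) = r¹²

Answer: r¹²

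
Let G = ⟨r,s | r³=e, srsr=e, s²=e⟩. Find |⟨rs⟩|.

|⟨rs⟩| equals the order of rs. Compute successive powers until reaching e:
  (rs)¹ = rs, (rs)² = e.
The smallest positive k with (rs)ᵏ = e is 2, so |⟨rs⟩| = 2.

Answer: 2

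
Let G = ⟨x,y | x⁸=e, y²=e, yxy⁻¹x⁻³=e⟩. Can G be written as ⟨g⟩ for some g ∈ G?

Every cyclic group is abelian. But x·y = xy while y·x = x³y, so x·y ≠ y·x and G is not abelian. Hence G is not cyclic.

Answer: No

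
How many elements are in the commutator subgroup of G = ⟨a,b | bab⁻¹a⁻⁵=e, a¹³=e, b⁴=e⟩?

G' = [G, G] is generated by all commutators. The generator-pair commutators are: [a, b] = a⁹.
The subgroup they normally generate is {e, a, a², a³, a⁴, a⁵, a⁶, a⁷, a⁸, a⁹, a¹⁰, a¹¹, a¹²}, of order 13.
Check: |G/G'| = 52/13 = 4 is the order of the abelianisation.

Answer: 13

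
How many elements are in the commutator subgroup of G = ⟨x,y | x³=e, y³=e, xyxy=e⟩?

G' = [G, G] is generated by all commutators. The generator-pair commutators are: [x, y] = xy²x.
The subgroup they normally generate is {e, xy, x²y², xy²x}, of order 4.
Check: |G/G'| = 12/4 = 3 is the order of the abelianisation.

Answer: 4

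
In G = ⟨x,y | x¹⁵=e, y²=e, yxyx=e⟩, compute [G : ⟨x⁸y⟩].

First find ord(x⁸y) by computing successive powers:
  (x⁸y)¹ = x⁸y, (x⁸y)² = e.
So |⟨x⁸y⟩| = ord(x⁸y) = 2. With |G| = 30, by Lagrange [G : ⟨x⁸y⟩] = 30/2 = 15.

Answer: 15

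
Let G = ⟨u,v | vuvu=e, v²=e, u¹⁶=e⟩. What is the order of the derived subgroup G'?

G' = [G, G] is generated by all commutators. The generator-pair commutators are: [u, v] = u².
The subgroup they normally generate is {e, u², u⁴, u⁶, u⁸, u¹⁰, u¹², u¹⁴}, of order 8.
Check: |G/G'| = 32/8 = 4 is the order of the abelianisation.

Answer: 8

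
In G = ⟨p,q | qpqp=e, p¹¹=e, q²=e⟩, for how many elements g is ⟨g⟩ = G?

⟨g⟩ = G would require ord(g) = |G| = 22, but the maximum element order in G is 11 < 22. So G is not cyclic and no single element generates it: the count is 0.

Answer: 0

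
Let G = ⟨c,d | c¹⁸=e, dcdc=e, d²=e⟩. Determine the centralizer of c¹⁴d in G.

⟨c¹⁴d⟩ ⊆ C_G(c¹⁴d) since powers of c¹⁴d commute with c¹⁴d; so |C_G(c¹⁴d)| ≥ |⟨c¹⁴d⟩| = 2.
By orbit–stabilizer, |C_G(c¹⁴d)| = |G| / |conj. class of c¹⁴d| = 36 / 9 = 4.
The 4 elements commuting with c¹⁴d are {e, c⁹, c⁵d, c¹⁴d}.

Answer: {e, c⁹, c⁵d, c¹⁴d}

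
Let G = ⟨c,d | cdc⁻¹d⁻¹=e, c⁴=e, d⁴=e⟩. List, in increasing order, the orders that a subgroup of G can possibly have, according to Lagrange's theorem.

|G| = 16 = 2⁴. By Lagrange's theorem the order of any subgroup divides 16; the divisors of 16 are 1, 2, 4, 8, 16.

Answer: 1, 2, 4, 8, 16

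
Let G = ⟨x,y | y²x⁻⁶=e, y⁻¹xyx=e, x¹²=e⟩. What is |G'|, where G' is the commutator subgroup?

G' = [G, G] is generated by all commutators. The generator-pair commutators are: [x, y] = x².
The subgroup they normally generate is {e, x², x⁴, x⁶, x⁸, x¹⁰}, of order 6.
Check: |G/G'| = 24/6 = 4 is the order of the abelianisation.

Answer: 6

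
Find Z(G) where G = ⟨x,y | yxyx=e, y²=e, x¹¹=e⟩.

An element z ∈ Z(G) iff z commutes with every generator.
For example e is central: e·x = x = x·e; e·y = y = y·e.
Whereas x ∉ Z(G) since x·y = xy ≠ x¹⁰y = y·x.
Checking each of the 22 elements this way gives Z(G) = {e}, of order 1.

Answer: {e}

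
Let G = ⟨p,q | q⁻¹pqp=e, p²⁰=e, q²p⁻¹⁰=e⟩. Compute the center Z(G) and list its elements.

An element z ∈ Z(G) iff z commutes with every generator.
For example p¹⁰ is central: (p¹⁰)·p = p¹¹ = p·(p¹⁰); (p¹⁰)·q = q⁻¹ = q·(p¹⁰).
Whereas p ∉ Z(G) since p·q = pq ≠ p⁹q⁻¹ = q·p.
Checking each of the 40 elements this way gives Z(G) = {e, p¹⁰}, of order 2.

Answer: {e, p¹⁰}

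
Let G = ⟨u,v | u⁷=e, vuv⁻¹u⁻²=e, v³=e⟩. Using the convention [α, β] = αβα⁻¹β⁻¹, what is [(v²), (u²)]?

[(v²), (u²)] = (v²)·(u²)·(v²)⁻¹·(u²)⁻¹.
  (v²) · (u²) = uv²
  (uv²) · v = u
  u · (u⁵) = u⁶

Answer: u⁶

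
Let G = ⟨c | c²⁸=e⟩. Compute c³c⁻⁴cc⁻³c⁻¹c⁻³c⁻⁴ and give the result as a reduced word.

Multiply left to right, reducing at each step:
  (c³) · c⁻⁴ = c²⁷
  (c²⁷) · c = e
  e · c⁻³ = c²⁵
  (c²⁵) · c⁻¹ = c²⁴
  (c²⁴) · c⁻³ = c²¹
  (c²¹) · c⁻⁴ = c¹⁷

Answer: c¹⁷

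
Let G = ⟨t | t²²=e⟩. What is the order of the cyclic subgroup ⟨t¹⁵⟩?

|⟨t¹⁵⟩| equals the order of t¹⁵. Compute successive powers until reaching e:
  (t¹⁵)¹ = t¹⁵, (t¹⁵)² = t⁸, (t¹⁵)³ = t, (t¹⁵)⁴ = t¹⁶, (t¹⁵)⁵ = t⁹, (t¹⁵)⁶ = t², (t¹⁵)⁷ = t¹⁷, (t¹⁵)⁸ = t¹⁰, (t¹⁵)⁹ = t³, (t¹⁵)¹⁰ = t¹⁸, (t¹⁵)¹¹ = t¹¹, (t¹⁵)¹² = t⁴, (t¹⁵)¹³ = t¹⁹, (t¹⁵)¹⁴ = t¹², (t¹⁵)¹⁵ = t⁵, (t¹⁵)¹⁶ = t²⁰, (t¹⁵)¹⁷ = t¹³, (t¹⁵)¹⁸ = t⁶, (t¹⁵)¹⁹ = t²¹, (t¹⁵)²⁰ = t¹⁴, (t¹⁵)²¹ = t⁷, (t¹⁵)²² = e.
The smallest positive k with (t¹⁵)ᵏ = e is 22, so |⟨t¹⁵⟩| = 22.

Answer: 22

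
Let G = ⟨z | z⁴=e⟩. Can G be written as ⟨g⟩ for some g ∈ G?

|G| = 4. The element z has order 4 (its powers give 4 distinct elements), so ⟨z⟩ = G and G is cyclic.

Answer: Yes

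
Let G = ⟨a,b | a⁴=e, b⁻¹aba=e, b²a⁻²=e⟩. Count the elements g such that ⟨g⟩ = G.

⟨g⟩ = G would require ord(g) = |G| = 8, but the maximum element order in G is 4 < 8. So G is not cyclic and no single element generates it: the count is 0.

Answer: 0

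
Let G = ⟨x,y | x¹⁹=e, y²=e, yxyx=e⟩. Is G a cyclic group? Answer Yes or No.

Every cyclic group is abelian. But x·y = xy while y·x = x¹⁸y, so x·y ≠ y·x and G is not abelian. Hence G is not cyclic.

Answer: No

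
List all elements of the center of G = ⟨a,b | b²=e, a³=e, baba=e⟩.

An element z ∈ Z(G) iff z commutes with every generator.
For example e is central: e·a = a = a·e; e·b = b = b·e.
Whereas a ∉ Z(G) since a·b = ab ≠ a²b = b·a.
Checking each of the 6 elements this way gives Z(G) = {e}, of order 1.

Answer: {e}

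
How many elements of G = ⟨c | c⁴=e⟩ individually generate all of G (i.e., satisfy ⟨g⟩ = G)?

G is cyclic of order 4. An element generates G iff its order is 4, and a cyclic group of order 4 has exactly φ(4) = 2 such elements.

Answer: 2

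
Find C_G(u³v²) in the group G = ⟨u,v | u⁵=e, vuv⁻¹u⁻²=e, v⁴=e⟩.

⟨u³v²⟩ ⊆ C_G(u³v²) since powers of u³v² commute with u³v²; so |C_G(u³v²)| ≥ |⟨u³v²⟩| = 2.
By orbit–stabilizer, |C_G(u³v²)| = |G| / |conj. class of u³v²| = 20 / 5 = 4.
The 4 elements commuting with u³v² are {e, uv, u²v³, u³v²}.

Answer: {e, uv, u²v³, u³v²}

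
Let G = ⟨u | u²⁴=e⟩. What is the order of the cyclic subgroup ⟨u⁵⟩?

|⟨u⁵⟩| equals the order of u⁵. Compute successive powers until reaching e:
  (u⁵)¹ = u⁵, (u⁵)² = u¹⁰, (u⁵)³ = u¹⁵, (u⁵)⁴ = u²⁰, (u⁵)⁵ = u, (u⁵)⁶ = u⁶, (u⁵)⁷ = u¹¹, (u⁵)⁸ = u¹⁶, (u⁵)⁹ = u²¹, (u⁵)¹⁰ = u², (u⁵)¹¹ = u⁷, (u⁵)¹² = u¹², (u⁵)¹³ = u¹⁷, (u⁵)¹⁴ = u²², (u⁵)¹⁵ = u³, (u⁵)¹⁶ = u⁸, (u⁵)¹⁷ = u¹³, (u⁵)¹⁸ = u¹⁸, (u⁵)¹⁹ = u²³, (u⁵)²⁰ = u⁴, (u⁵)²¹ = u⁹, (u⁵)²² = u¹⁴, (u⁵)²³ = u¹⁹, (u⁵)²⁴ = e.
The smallest positive k with (u⁵)ᵏ = e is 24, so |⟨u⁵⟩| = 24.

Answer: 24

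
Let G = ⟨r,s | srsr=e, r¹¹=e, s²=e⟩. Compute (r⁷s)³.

Compute successive powers of (r⁷s), reducing at each step:
  (r⁷s)²: (r⁷s) · r⁷ = s;   s · s = e
  (r⁷s)³: e · r⁷ = r⁷;   (r⁷) · s = r⁷s

Answer: r⁷s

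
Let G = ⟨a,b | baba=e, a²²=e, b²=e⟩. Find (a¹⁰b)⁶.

Compute successive powers of (a¹⁰b), reducing at each step:
  (a¹⁰b)²: (a¹⁰b) · a¹⁰ = b;   b · b = e
  (a¹⁰b)³: e · a¹⁰ = a¹⁰;   (a¹⁰) · b = a¹⁰b
  (a¹⁰b)⁴: (a¹⁰b) · a¹⁰ = b;   b · b = e
  (a¹⁰b)⁵: e · a¹⁰ = a¹⁰;   (a¹⁰) · b = a¹⁰b
  (a¹⁰b)⁶: (a¹⁰b) · a¹⁰ = b;   b · b = e

Answer: e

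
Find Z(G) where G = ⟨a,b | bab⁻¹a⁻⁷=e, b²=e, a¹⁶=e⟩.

An element z ∈ Z(G) iff z commutes with every generator.
For example a⁸ is central: (a⁸)·a = a⁹ = a·(a⁸); (a⁸)·b = a⁸b = b·(a⁸).
Whereas a ∉ Z(G) since a·b = ab ≠ a⁷b = b·a.
Checking each of the 32 elements this way gives Z(G) = {e, a⁸}, of order 2.

Answer: {e, a⁸}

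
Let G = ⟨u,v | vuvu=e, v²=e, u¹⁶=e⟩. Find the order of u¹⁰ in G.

Compute successive powers until reaching e:
  (u¹⁰)¹ = u¹⁰, (u¹⁰)² = u⁴, (u¹⁰)³ = u¹⁴, (u¹⁰)⁴ = u⁸, (u¹⁰)⁵ = u², (u¹⁰)⁶ = u¹², (u¹⁰)⁷ = u⁶, (u¹⁰)⁸ = e.
The smallest positive k with (u¹⁰)ᵏ = e is 8.

Answer: 8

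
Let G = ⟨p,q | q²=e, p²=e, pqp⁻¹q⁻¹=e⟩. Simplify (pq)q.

Compute (pq) · q by multiplying left to right and reducing via the relations at each step:
  (pq) · q = p

Answer: p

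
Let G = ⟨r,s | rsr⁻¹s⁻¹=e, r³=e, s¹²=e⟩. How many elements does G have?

Enumerate words in the generators, reducing via the relations: the distinct elements are
  {e, r, s, rs, r², s², s³, s⁴, s⁵, s⁶, s⁷, s⁸, s⁹, rs², rs³, rs⁴, rs⁵, rs⁶, rs⁷, rs⁸, rs⁹, r²s, s¹¹, s¹⁰, rs¹¹, rs¹⁰, r²s², r²s³, r²s⁴, r²s⁵, r²s⁶, r²s⁷, r²s⁸, r²s⁹, r²s¹¹, r²s¹⁰}.
No further products give new elements, so |G| = 36.

Answer: 36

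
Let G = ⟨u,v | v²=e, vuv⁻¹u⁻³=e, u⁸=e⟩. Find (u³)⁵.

Compute successive powers of (u³), reducing at each step:
  (u³)²: (u³) · u³ = u⁶
  (u³)³: (u⁶) · u³ = u
  (u³)⁴: u · u³ = u⁴
  (u³)⁵: (u⁴) · u³ = u⁷

Answer: u⁷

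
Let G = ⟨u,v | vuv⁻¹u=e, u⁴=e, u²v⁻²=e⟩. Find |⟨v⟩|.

|⟨v⟩| equals the order of v. Compute successive powers until reaching e:
  v¹ = v, v² = u², v³ = v⁻¹, v⁴ = e.
The smallest positive k with vᵏ = e is 4, so |⟨v⟩| = 4.

Answer: 4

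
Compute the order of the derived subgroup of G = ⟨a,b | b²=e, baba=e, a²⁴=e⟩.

G' = [G, G] is generated by all commutators. The generator-pair commutators are: [a, b] = a².
The subgroup they normally generate is {e, a², a⁴, a⁶, a⁸, a¹⁰, a¹², a¹⁴, a¹⁶, a¹⁸, a²⁰, a²²}, of order 12.
Check: |G/G'| = 48/12 = 4 is the order of the abelianisation.

Answer: 12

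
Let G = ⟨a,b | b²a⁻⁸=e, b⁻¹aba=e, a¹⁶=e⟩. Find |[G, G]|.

G' = [G, G] is generated by all commutators. The generator-pair commutators are: [a, b] = a².
The subgroup they normally generate is {e, a², a⁴, a⁶, a⁸, a¹⁰, a¹², a¹⁴}, of order 8.
Check: |G/G'| = 32/8 = 4 is the order of the abelianisation.

Answer: 8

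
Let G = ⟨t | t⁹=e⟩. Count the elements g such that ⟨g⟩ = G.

G is cyclic of order 9. An element generates G iff its order is 9, and a cyclic group of order 9 has exactly φ(9) = 6 such elements.

Answer: 6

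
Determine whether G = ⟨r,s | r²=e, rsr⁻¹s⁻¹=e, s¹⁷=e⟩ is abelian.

Each pair of generators commutes: r·s = rs = s·r. Since the generators pairwise commute, every element of G commutes with every other, so G is abelian.

Answer: Yes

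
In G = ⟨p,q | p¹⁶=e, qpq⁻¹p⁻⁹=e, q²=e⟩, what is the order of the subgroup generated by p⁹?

|⟨p⁹⟩| equals the order of p⁹. Compute successive powers until reaching e:
  (p⁹)¹ = p⁹, (p⁹)² = p², (p⁹)³ = p¹¹, (p⁹)⁴ = p⁴, (p⁹)⁵ = p¹³, (p⁹)⁶ = p⁶, (p⁹)⁷ = p¹⁵, (p⁹)⁸ = p⁸, (p⁹)⁹ = p, (p⁹)¹⁰ = p¹⁰, (p⁹)¹¹ = p³, (p⁹)¹² = p¹², (p⁹)¹³ = p⁵, (p⁹)¹⁴ = p¹⁴, (p⁹)¹⁵ = p⁷, (p⁹)¹⁶ = e.
The smallest positive k with (p⁹)ᵏ = e is 16, so |⟨p⁹⟩| = 16.

Answer: 16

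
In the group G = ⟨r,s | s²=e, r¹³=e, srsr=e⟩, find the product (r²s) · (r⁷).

Compute (r²s) · (r⁷) by multiplying left to right and reducing via the relations at each step:
  (r²s) · r⁷ = r⁸s

Answer: r⁸s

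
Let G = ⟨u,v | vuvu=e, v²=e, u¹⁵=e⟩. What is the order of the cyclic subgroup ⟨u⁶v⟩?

|⟨u⁶v⟩| equals the order of u⁶v. Compute successive powers until reaching e:
  (u⁶v)¹ = u⁶v, (u⁶v)² = e.
The smallest positive k with (u⁶v)ᵏ = e is 2, so |⟨u⁶v⟩| = 2.

Answer: 2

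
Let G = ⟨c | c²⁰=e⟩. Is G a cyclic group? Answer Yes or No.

|G| = 20. The element c has order 20 (its powers give 20 distinct elements), so ⟨c⟩ = G and G is cyclic.

Answer: Yes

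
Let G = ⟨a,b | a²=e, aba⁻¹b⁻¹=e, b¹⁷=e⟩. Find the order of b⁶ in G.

Compute successive powers until reaching e:
  (b⁶)¹ = b⁶, (b⁶)² = b¹², (b⁶)³ = b, (b⁶)⁴ = b⁷, (b⁶)⁵ = b¹³, (b⁶)⁶ = b², (b⁶)⁷ = b⁸, (b⁶)⁸ = b¹⁴, (b⁶)⁹ = b³, (b⁶)¹⁰ = b⁹, (b⁶)¹¹ = b¹⁵, (b⁶)¹² = b⁴, (b⁶)¹³ = b¹⁰, (b⁶)¹⁴ = b¹⁶, (b⁶)¹⁵ = b⁵, (b⁶)¹⁶ = b¹¹, (b⁶)¹⁷ = e.
The smallest positive k with (b⁶)ᵏ = e is 17.

Answer: 17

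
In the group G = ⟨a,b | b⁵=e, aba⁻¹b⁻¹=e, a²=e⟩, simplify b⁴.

Compute successive powers of b, reducing at each step:
  b²: b · b = b²
  b³: (b²) · b = b³
  b⁴: (b³) · b = b⁴

Answer: b⁴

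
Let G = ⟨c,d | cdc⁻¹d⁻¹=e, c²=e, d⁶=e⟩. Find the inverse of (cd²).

The order of (cd²) is 6 (smallest k with (cd²)ᵏ = e), so (cd²)⁻¹ = (cd²)⁵ = cd⁴.
Check: (cd²) · (cd⁴) → (cd²) · c = d²;   (d²) · d⁴ = e, giving e as required.

Answer: cd⁴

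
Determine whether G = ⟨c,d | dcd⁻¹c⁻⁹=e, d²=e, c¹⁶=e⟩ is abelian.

c·d = cd but d·c = c⁹d, so c·d ≠ d·c and G is not abelian.

Answer: No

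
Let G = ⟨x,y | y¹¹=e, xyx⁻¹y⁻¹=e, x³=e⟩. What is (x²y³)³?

Compute successive powers of (x²y³), reducing at each step:
  (x²y³)²: (x²y³) · x² = xy³;   (xy³) · y³ = xy⁶
  (x²y³)³: (xy⁶) · x² = y⁶;   (y⁶) · y³ = y⁹

Answer: y⁹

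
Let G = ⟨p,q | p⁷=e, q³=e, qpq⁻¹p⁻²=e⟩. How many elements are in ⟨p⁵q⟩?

|⟨p⁵q⟩| equals the order of p⁵q. Compute successive powers until reaching e:
  (p⁵q)¹ = p⁵q, (p⁵q)² = pq², (p⁵q)³ = e.
The smallest positive k with (p⁵q)ᵏ = e is 3, so |⟨p⁵q⟩| = 3.

Answer: 3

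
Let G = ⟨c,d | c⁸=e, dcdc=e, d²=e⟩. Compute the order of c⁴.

Compute successive powers until reaching e:
  (c⁴)¹ = c⁴, (c⁴)² = e.
The smallest positive k with (c⁴)ᵏ = e is 2.

Answer: 2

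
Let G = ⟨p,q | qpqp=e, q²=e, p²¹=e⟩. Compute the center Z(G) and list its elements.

An element z ∈ Z(G) iff z commutes with every generator.
For example e is central: e·p = p = p·e; e·q = q = q·e.
Whereas p ∉ Z(G) since p·q = pq ≠ p²⁰q = q·p.
Checking each of the 42 elements this way gives Z(G) = {e}, of order 1.

Answer: {e}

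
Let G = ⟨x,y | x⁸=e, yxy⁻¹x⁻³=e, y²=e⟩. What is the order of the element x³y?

Compute successive powers until reaching e:
  (x³y)¹ = x³y, (x³y)² = x⁴, (x³y)³ = x⁷y, (x³y)⁴ = e.
The smallest positive k with (x³y)ᵏ = e is 4.

Answer: 4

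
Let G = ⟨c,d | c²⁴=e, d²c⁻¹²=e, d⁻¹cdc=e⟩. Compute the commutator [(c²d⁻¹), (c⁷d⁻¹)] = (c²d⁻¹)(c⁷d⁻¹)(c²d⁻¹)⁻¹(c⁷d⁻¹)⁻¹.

[(c²d⁻¹), (c⁷d⁻¹)] = (c²d⁻¹)·(c⁷d⁻¹)·(c²d⁻¹)⁻¹·(c⁷d⁻¹)⁻¹.
  (c²d⁻¹) · (c⁷d⁻¹) = c⁷
  (c⁷) · (c²d) = c⁹d
  (c⁹d) · (c⁷d) = c¹⁴

Answer: c¹⁴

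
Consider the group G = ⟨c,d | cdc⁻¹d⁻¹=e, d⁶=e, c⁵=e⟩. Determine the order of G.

Enumerate words in the generators, reducing via the relations: the distinct elements are
  {c, d, e, cd, c², c³, c⁴, d², d³, d⁴, d⁵, cd², cd³, cd⁴, cd⁵, c²d, c³d, c⁴d, c²d², c²d³, c²d⁴, c²d⁵, c³d², c³d³, c³d⁴, c³d⁵, c⁴d², c⁴d³, c⁴d⁴, c⁴d⁵}.
No further products give new elements, so |G| = 30.

Answer: 30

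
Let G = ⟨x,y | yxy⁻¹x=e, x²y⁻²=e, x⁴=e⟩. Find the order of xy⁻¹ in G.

Compute successive powers until reaching e:
  (xy⁻¹)¹ = xy⁻¹, (xy⁻¹)² = x², (xy⁻¹)³ = xy, (xy⁻¹)⁴ = e.
The smallest positive k with (xy⁻¹)ᵏ = e is 4.

Answer: 4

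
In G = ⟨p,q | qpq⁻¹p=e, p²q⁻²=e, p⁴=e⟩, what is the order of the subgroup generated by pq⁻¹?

|⟨pq⁻¹⟩| equals the order of pq⁻¹. Compute successive powers until reaching e:
  (pq⁻¹)¹ = pq⁻¹, (pq⁻¹)² = p², (pq⁻¹)³ = pq, (pq⁻¹)⁴ = e.
The smallest positive k with (pq⁻¹)ᵏ = e is 4, so |⟨pq⁻¹⟩| = 4.

Answer: 4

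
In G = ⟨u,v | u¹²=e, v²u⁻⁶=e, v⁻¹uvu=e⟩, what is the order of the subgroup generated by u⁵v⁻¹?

|⟨u⁵v⁻¹⟩| equals the order of u⁵v⁻¹. Compute successive powers until reaching e:
  (u⁵v⁻¹)¹ = u⁵v⁻¹, (u⁵v⁻¹)² = u⁶, (u⁵v⁻¹)³ = u⁵v, (u⁵v⁻¹)⁴ = e.
The smallest positive k with (u⁵v⁻¹)ᵏ = e is 4, so |⟨u⁵v⁻¹⟩| = 4.

Answer: 4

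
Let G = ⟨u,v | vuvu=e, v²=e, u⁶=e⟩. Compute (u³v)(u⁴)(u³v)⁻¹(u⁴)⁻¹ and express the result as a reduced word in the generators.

[(u³v), (u⁴)] = (u³v)·(u⁴)·(u³v)⁻¹·(u⁴)⁻¹.
  (u³v) · (u⁴) = u⁵v
  (u⁵v) · (u³v) = u²
  (u²) · (u²) = u⁴

Answer: u⁴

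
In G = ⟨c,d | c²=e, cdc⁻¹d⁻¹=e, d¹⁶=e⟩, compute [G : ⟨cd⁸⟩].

First find ord(cd⁸) by computing successive powers:
  (cd⁸)¹ = cd⁸, (cd⁸)² = e.
So |⟨cd⁸⟩| = ord(cd⁸) = 2. With |G| = 32, by Lagrange [G : ⟨cd⁸⟩] = 32/2 = 16.

Answer: 16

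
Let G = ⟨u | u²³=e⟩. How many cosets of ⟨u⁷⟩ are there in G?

First find ord(u⁷) by computing successive powers:
  (u⁷)¹ = u⁷, (u⁷)² = u¹⁴, (u⁷)³ = u²¹, (u⁷)⁴ = u⁵, (u⁷)⁵ = u¹², (u⁷)⁶ = u¹⁹, (u⁷)⁷ = u³, (u⁷)⁸ = u¹⁰, (u⁷)⁹ = u¹⁷, (u⁷)¹⁰ = u, (u⁷)¹¹ = u⁸, (u⁷)¹² = u¹⁵, (u⁷)¹³ = u²², (u⁷)¹⁴ = u⁶, (u⁷)¹⁵ = u¹³, (u⁷)¹⁶ = u²⁰, (u⁷)¹⁷ = u⁴, (u⁷)¹⁸ = u¹¹, (u⁷)¹⁹ = u¹⁸, (u⁷)²⁰ = u², (u⁷)²¹ = u⁹, (u⁷)²² = u¹⁶, (u⁷)²³ = e.
So |⟨u⁷⟩| = ord(u⁷) = 23. With |G| = 23, by Lagrange [G : ⟨u⁷⟩] = 23/23 = 1.

Answer: 1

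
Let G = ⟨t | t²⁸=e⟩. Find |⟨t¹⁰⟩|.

|⟨t¹⁰⟩| equals the order of t¹⁰. Compute successive powers until reaching e:
  (t¹⁰)¹ = t¹⁰, (t¹⁰)² = t²⁰, (t¹⁰)³ = t², (t¹⁰)⁴ = t¹², (t¹⁰)⁵ = t²², (t¹⁰)⁶ = t⁴, (t¹⁰)⁷ = t¹⁴, (t¹⁰)⁸ = t²⁴, (t¹⁰)⁹ = t⁶, (t¹⁰)¹⁰ = t¹⁶, (t¹⁰)¹¹ = t²⁶, (t¹⁰)¹² = t⁸, (t¹⁰)¹³ = t¹⁸, (t¹⁰)¹⁴ = e.
The smallest positive k with (t¹⁰)ᵏ = e is 14, so |⟨t¹⁰⟩| = 14.

Answer: 14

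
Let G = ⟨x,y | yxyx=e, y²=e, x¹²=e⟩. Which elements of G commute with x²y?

⟨x²y⟩ ⊆ C_G(x²y) since powers of x²y commute with x²y; so |C_G(x²y)| ≥ |⟨x²y⟩| = 2.
By orbit–stabilizer, |C_G(x²y)| = |G| / |conj. class of x²y| = 24 / 6 = 4.
The 4 elements commuting with x²y are {e, x⁶, x²y, x⁸y}.

Answer: {e, x⁶, x²y, x⁸y}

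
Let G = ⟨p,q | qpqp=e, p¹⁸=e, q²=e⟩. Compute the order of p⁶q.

Compute successive powers until reaching e:
  (p⁶q)¹ = p⁶q, (p⁶q)² = e.
The smallest positive k with (p⁶q)ᵏ = e is 2.

Answer: 2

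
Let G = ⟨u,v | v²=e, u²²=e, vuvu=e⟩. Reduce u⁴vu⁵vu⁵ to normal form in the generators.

Multiply left to right, reducing at each step:
  (u⁴) · v = u⁴v
  (u⁴v) · u⁵ = u²¹v
  (u²¹v) · v = u²¹
  (u²¹) · u⁵ = u⁴

Answer: u⁴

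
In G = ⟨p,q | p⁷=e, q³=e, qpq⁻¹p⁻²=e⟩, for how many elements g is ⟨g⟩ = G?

⟨g⟩ = G would require ord(g) = |G| = 21, but the maximum element order in G is 7 < 21. So G is not cyclic and no single element generates it: the count is 0.

Answer: 0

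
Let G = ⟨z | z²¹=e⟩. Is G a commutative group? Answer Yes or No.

G has a single generator, so G is cyclic and hence abelian.

Answer: Yes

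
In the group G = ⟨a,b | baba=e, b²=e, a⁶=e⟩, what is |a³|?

Compute successive powers until reaching e:
  (a³)¹ = a³, (a³)² = e.
The smallest positive k with (a³)ᵏ = e is 2.

Answer: 2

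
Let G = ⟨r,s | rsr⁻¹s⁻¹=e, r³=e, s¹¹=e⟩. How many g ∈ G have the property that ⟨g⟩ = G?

G is cyclic of order 33. An element generates G iff its order is 33, and a cyclic group of order 33 has exactly φ(33) = 20 such elements.

Answer: 20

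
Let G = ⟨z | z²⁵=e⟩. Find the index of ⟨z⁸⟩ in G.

First find ord(z⁸) by computing successive powers:
  (z⁸)¹ = z⁸, (z⁸)² = z¹⁶, (z⁸)³ = z²⁴, (z⁸)⁴ = z⁷, (z⁸)⁵ = z¹⁵, (z⁸)⁶ = z²³, (z⁸)⁷ = z⁶, (z⁸)⁸ = z¹⁴, (z⁸)⁹ = z²², (z⁸)¹⁰ = z⁵, (z⁸)¹¹ = z¹³, (z⁸)¹² = z²¹, (z⁸)¹³ = z⁴, (z⁸)¹⁴ = z¹², (z⁸)¹⁵ = z²⁰, (z⁸)¹⁶ = z³, (z⁸)¹⁷ = z¹¹, (z⁸)¹⁸ = z¹⁹, (z⁸)¹⁹ = z², (z⁸)²⁰ = z¹⁰, (z⁸)²¹ = z¹⁸, (z⁸)²² = z, (z⁸)²³ = z⁹, (z⁸)²⁴ = z¹⁷, (z⁸)²⁵ = e.
So |⟨z⁸⟩| = ord(z⁸) = 25. With |G| = 25, by Lagrange [G : ⟨z⁸⟩] = 25/25 = 1.

Answer: 1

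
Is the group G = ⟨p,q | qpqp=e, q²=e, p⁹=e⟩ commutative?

p·q = pq but q·p = p⁸q, so p·q ≠ q·p and G is not abelian.

Answer: No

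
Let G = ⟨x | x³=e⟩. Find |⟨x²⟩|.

|⟨x²⟩| equals the order of x². Compute successive powers until reaching e:
  (x²)¹ = x², (x²)² = x, (x²)³ = e.
The smallest positive k with (x²)ᵏ = e is 3, so |⟨x²⟩| = 3.

Answer: 3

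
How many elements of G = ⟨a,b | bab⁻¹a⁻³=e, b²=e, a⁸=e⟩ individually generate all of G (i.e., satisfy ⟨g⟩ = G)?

⟨g⟩ = G would require ord(g) = |G| = 16, but the maximum element order in G is 8 < 16. So G is not cyclic and no single element generates it: the count is 0.

Answer: 0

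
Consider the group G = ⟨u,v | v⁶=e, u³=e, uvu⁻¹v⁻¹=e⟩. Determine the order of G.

Enumerate words in the generators, reducing via the relations: the distinct elements are
  {e, u, v, uv, u², v², v³, v⁴, v⁵, uv², uv³, uv⁴, uv⁵, u²v, u²v², u²v³, u²v⁴, u²v⁵}.
No further products give new elements, so |G| = 18.

Answer: 18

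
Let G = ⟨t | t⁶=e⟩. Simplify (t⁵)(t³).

Compute (t⁵) · (t³) by multiplying left to right and reducing via the relations at each step:
  (t⁵) · t³ = t²

Answer: t²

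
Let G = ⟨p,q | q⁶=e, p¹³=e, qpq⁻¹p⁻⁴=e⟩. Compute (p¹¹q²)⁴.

Compute successive powers of (p¹¹q²), reducing at each step:
  (p¹¹q²)²: (p¹¹q²) · p¹¹ = p⁵q²;   (p⁵q²) · q² = p⁵q⁴
  (p¹¹q²)³: (p⁵q⁴) · p¹¹ = q⁴;   (q⁴) · q² = e
  (p¹¹q²)⁴: e · p¹¹ = p¹¹;   (p¹¹) · q² = p¹¹q²

Answer: p¹¹q²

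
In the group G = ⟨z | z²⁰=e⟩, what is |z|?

Compute successive powers until reaching e:
  z¹ = z, z² = z², z³ = z³, z⁴ = z⁴, z⁵ = z⁵, z⁶ = z⁶, z⁷ = z⁷, z⁸ = z⁸, z⁹ = z⁹, z¹⁰ = z¹⁰, z¹¹ = z¹¹, z¹² = z¹², z¹³ = z¹³, z¹⁴ = z¹⁴, z¹⁵ = z¹⁵, z¹⁶ = z¹⁶, z¹⁷ = z¹⁷, z¹⁸ = z¹⁸, z¹⁹ = z¹⁹, z²⁰ = e.
The smallest positive k with zᵏ = e is 20.

Answer: 20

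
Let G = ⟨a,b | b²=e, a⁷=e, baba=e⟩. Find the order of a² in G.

Compute successive powers until reaching e:
  (a²)¹ = a², (a²)² = a⁴, (a²)³ = a⁶, (a²)⁴ = a, (a²)⁵ = a³, (a²)⁶ = a⁵, (a²)⁷ = e.
The smallest positive k with (a²)ᵏ = e is 7.

Answer: 7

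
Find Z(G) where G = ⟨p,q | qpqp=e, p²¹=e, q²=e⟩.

An element z ∈ Z(G) iff z commutes with every generator.
For example e is central: e·p = p = p·e; e·q = q = q·e.
Whereas p ∉ Z(G) since p·q = pq ≠ p²⁰q = q·p.
Checking each of the 42 elements this way gives Z(G) = {e}, of order 1.

Answer: {e}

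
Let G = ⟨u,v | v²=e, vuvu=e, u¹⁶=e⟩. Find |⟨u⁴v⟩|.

|⟨u⁴v⟩| equals the order of u⁴v. Compute successive powers until reaching e:
  (u⁴v)¹ = u⁴v, (u⁴v)² = e.
The smallest positive k with (u⁴v)ᵏ = e is 2, so |⟨u⁴v⟩| = 2.

Answer: 2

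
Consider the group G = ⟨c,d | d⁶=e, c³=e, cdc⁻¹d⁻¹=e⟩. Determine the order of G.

Enumerate words in the generators, reducing via the relations: the distinct elements are
  {c, d, e, cd, c², d², d³, d⁴, d⁵, cd², cd³, cd⁴, cd⁵, c²d, c²d², c²d³, c²d⁴, c²d⁵}.
No further products give new elements, so |G| = 18.

Answer: 18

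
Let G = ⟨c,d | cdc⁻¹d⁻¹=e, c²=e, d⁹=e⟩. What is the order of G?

Enumerate words in the generators, reducing via the relations: the distinct elements are
  {c, d, e, cd, d², d³, d⁴, d⁵, d⁶, d⁷, d⁸, cd², cd³, cd⁴, cd⁵, cd⁶, cd⁷, cd⁸}.
No further products give new elements, so |G| = 18.

Answer: 18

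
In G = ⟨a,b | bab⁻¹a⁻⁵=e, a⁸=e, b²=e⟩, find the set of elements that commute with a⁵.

⟨a⁵⟩ ⊆ C_G(a⁵) since powers of a⁵ commute with a⁵; so |C_G(a⁵)| ≥ |⟨a⁵⟩| = 8.
By orbit–stabilizer, |C_G(a⁵)| = |G| / |conj. class of a⁵| = 16 / 2 = 8.
The 8 elements commuting with a⁵ are {e, a, a², a³, a⁴, a⁵, a⁶, a⁷}.

Answer: {e, a, a², a³, a⁴, a⁵, a⁶, a⁷}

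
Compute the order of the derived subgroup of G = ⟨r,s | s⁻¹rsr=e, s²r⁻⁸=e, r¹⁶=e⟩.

G' = [G, G] is generated by all commutators. The generator-pair commutators are: [r, s] = r².
The subgroup they normally generate is {e, r², r⁴, r⁶, r⁸, r¹⁰, r¹², r¹⁴}, of order 8.
Check: |G/G'| = 32/8 = 4 is the order of the abelianisation.

Answer: 8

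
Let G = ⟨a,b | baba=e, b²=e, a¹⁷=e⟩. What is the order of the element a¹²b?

Compute successive powers until reaching e:
  (a¹²b)¹ = a¹²b, (a¹²b)² = e.
The smallest positive k with (a¹²b)ᵏ = e is 2.

Answer: 2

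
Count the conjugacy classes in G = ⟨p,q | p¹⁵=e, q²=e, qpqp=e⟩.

The conjugacy classes (representative and size) are:
  [e] (size 1), [p¹⁴] (size 2), [p²] (size 2), [p³] (size 2), [p⁴] (size 2), [p¹⁰] (size 2), [p⁹] (size 2), [p⁷] (size 2), [p¹³q] (size 15).
Class equation: 1 + 2 + 2 + 2 + 2 + 2 + 2 + 2 + 15 = 30 = |G|. So G has 9 conjugacy classes.

Answer: 9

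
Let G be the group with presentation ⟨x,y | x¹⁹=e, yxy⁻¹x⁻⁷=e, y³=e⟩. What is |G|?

Enumerate words in the generators, reducing via the relations: the distinct elements are
  {e, x, y, xy, x², x³, x⁴, x⁵, x⁶, x⁷, x⁸, x⁹, y², xy², x²y, x³y, x¹², x¹³, x¹¹, x¹⁰, x¹⁴, x¹⁵, x¹⁶, x¹⁷, x¹⁸, x⁴y, x⁵y, x⁶y, x⁷y, x⁸y, x⁹y, x²y², x³y², x¹²y, x¹³y, x¹¹y, x¹⁰y, x¹⁴y, x¹⁵y, x¹⁶y, x¹⁷y, x¹⁸y, x⁴y², x⁵y², x⁶y², x⁷y², x⁸y², x⁹y², x¹²y², x¹³y², x¹¹y², x¹⁰y², x¹⁴y², x¹⁵y², x¹⁶y², x¹⁷y², x¹⁸y²}.
No further products give new elements, so |G| = 57.

Answer: 57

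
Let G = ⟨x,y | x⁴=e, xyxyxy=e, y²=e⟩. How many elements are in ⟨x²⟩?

|⟨x²⟩| equals the order of x². Compute successive powers until reaching e:
  (x²)¹ = x², (x²)² = e.
The smallest positive k with (x²)ᵏ = e is 2, so |⟨x²⟩| = 2.

Answer: 2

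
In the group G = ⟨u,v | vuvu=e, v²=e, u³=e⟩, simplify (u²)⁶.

Compute successive powers of (u²), reducing at each step:
  (u²)²: (u²) · u² = u
  (u²)³: u · u² = e
  (u²)⁴: e · u² = u²
  (u²)⁵: (u²) · u² = u
  (u²)⁶: u · u² = e

Answer: e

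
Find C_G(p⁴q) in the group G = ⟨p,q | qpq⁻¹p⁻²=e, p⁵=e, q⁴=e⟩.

⟨p⁴q⟩ ⊆ C_G(p⁴q) since powers of p⁴q commute with p⁴q; so |C_G(p⁴q)| ≥ |⟨p⁴q⟩| = 4.
By orbit–stabilizer, |C_G(p⁴q)| = |G| / |conj. class of p⁴q| = 20 / 5 = 4.
The 4 elements commuting with p⁴q are {e, p²q², p⁴q, p³q³}.

Answer: {e, p²q², p⁴q, p³q³}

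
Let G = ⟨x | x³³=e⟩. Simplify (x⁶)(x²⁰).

Compute (x⁶) · (x²⁰) by multiplying left to right and reducing via the relations at each step:
  (x⁶) · x²⁰ = x²⁶

Answer: x²⁶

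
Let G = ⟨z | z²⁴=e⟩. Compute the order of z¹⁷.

Compute successive powers until reaching e:
  (z¹⁷)¹ = z¹⁷, (z¹⁷)² = z¹⁰, (z¹⁷)³ = z³, (z¹⁷)⁴ = z²⁰, (z¹⁷)⁵ = z¹³, (z¹⁷)⁶ = z⁶, (z¹⁷)⁷ = z²³, (z¹⁷)⁸ = z¹⁶, (z¹⁷)⁹ = z⁹, (z¹⁷)¹⁰ = z², (z¹⁷)¹¹ = z¹⁹, (z¹⁷)¹² = z¹², (z¹⁷)¹³ = z⁵, (z¹⁷)¹⁴ = z²², (z¹⁷)¹⁵ = z¹⁵, (z¹⁷)¹⁶ = z⁸, (z¹⁷)¹⁷ = z, (z¹⁷)¹⁸ = z¹⁸, (z¹⁷)¹⁹ = z¹¹, (z¹⁷)²⁰ = z⁴, (z¹⁷)²¹ = z²¹, (z¹⁷)²² = z¹⁴, (z¹⁷)²³ = z⁷, (z¹⁷)²⁴ = e.
The smallest positive k with (z¹⁷)ᵏ = e is 24.

Answer: 24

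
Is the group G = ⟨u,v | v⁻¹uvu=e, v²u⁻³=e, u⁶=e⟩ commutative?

u·v = uv but v·u = u²v⁻¹, so u·v ≠ v·u and G is not abelian.

Answer: No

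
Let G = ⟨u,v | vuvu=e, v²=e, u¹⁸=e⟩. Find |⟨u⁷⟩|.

|⟨u⁷⟩| equals the order of u⁷. Compute successive powers until reaching e:
  (u⁷)¹ = u⁷, (u⁷)² = u¹⁴, (u⁷)³ = u³, (u⁷)⁴ = u¹⁰, (u⁷)⁵ = u¹⁷, (u⁷)⁶ = u⁶, (u⁷)⁷ = u¹³, (u⁷)⁸ = u², (u⁷)⁹ = u⁹, (u⁷)¹⁰ = u¹⁶, (u⁷)¹¹ = u⁵, (u⁷)¹² = u¹², (u⁷)¹³ = u, (u⁷)¹⁴ = u⁸, (u⁷)¹⁵ = u¹⁵, (u⁷)¹⁶ = u⁴, (u⁷)¹⁷ = u¹¹, (u⁷)¹⁸ = e.
The smallest positive k with (u⁷)ᵏ = e is 18, so |⟨u⁷⟩| = 18.

Answer: 18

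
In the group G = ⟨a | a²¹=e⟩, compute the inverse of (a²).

The order of (a²) is 21 (smallest k with (a²)ᵏ = e), so (a²)⁻¹ = (a²)²⁰ = a¹⁹.
Check: (a²) · (a¹⁹) → (a²) · a¹⁹ = e, giving e as required.

Answer: a¹⁹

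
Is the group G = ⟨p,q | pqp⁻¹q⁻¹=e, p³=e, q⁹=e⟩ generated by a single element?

|G| = 27, but the maximum element order in G is 9 < 27. No single element generates all of G, so G is not cyclic.

Answer: No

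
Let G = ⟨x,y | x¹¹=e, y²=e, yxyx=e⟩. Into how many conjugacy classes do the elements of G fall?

The conjugacy classes (representative and size) are:
  [e] (size 1), [x¹⁰] (size 2), [x²] (size 2), [x³] (size 2), [x⁷] (size 2), [x⁶] (size 2), [x²y] (size 11).
Class equation: 1 + 2 + 2 + 2 + 2 + 2 + 11 = 22 = |G|. So G has 7 conjugacy classes.

Answer: 7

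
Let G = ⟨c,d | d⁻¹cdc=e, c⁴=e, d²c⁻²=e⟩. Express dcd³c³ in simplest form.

Multiply left to right, reducing at each step:
  d · c = cd⁻¹
  (cd⁻¹) · d³ = c³
  (c³) · c³ = c²

Answer: c²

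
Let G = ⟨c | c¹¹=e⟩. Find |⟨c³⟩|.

|⟨c³⟩| equals the order of c³. Compute successive powers until reaching e:
  (c³)¹ = c³, (c³)² = c⁶, (c³)³ = c⁹, (c³)⁴ = c, (c³)⁵ = c⁴, (c³)⁶ = c⁷, (c³)⁷ = c¹⁰, (c³)⁸ = c², (c³)⁹ = c⁵, (c³)¹⁰ = c⁸, (c³)¹¹ = e.
The smallest positive k with (c³)ᵏ = e is 11, so |⟨c³⟩| = 11.

Answer: 11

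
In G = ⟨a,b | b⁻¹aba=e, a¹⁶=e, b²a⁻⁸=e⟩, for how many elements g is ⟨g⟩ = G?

⟨g⟩ = G would require ord(g) = |G| = 32, but the maximum element order in G is 16 < 32. So G is not cyclic and no single element generates it: the count is 0.

Answer: 0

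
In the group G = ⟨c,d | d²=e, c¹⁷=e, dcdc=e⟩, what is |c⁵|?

Compute successive powers until reaching e:
  (c⁵)¹ = c⁵, (c⁵)² = c¹⁰, (c⁵)³ = c¹⁵, (c⁵)⁴ = c³, (c⁵)⁵ = c⁸, (c⁵)⁶ = c¹³, (c⁵)⁷ = c, (c⁵)⁸ = c⁶, (c⁵)⁹ = c¹¹, (c⁵)¹⁰ = c¹⁶, (c⁵)¹¹ = c⁴, (c⁵)¹² = c⁹, (c⁵)¹³ = c¹⁴, (c⁵)¹⁴ = c², (c⁵)¹⁵ = c⁷, (c⁵)¹⁶ = c¹², (c⁵)¹⁷ = e.
The smallest positive k with (c⁵)ᵏ = e is 17.

Answer: 17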